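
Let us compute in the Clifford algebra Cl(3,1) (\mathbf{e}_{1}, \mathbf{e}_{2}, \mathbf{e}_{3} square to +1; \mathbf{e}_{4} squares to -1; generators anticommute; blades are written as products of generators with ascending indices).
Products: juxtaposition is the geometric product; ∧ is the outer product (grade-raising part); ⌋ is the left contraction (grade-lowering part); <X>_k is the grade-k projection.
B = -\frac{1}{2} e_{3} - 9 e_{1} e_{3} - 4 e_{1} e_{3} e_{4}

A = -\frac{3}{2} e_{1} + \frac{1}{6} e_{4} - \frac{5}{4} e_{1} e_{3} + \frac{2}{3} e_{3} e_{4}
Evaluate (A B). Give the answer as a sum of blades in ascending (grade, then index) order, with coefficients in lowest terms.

step 1: -\frac{45}{4} - \frac{49}{24} e_{1} + \frac{27}{2} e_{3} - \frac{14}{3} e_{4} + \frac{17}{12} e_{1} e_{3} + 6 e_{1} e_{4} + \frac{73}{12} e_{3} e_{4} - \frac{3}{2} e_{1} e_{3} e_{4}
Answer: -\frac{45}{4} - \frac{49}{24} e_{1} + \frac{27}{2} e_{3} - \frac{14}{3} e_{4} + \frac{17}{12} e_{1} e_{3} + 6 e_{1} e_{4} + \frac{73}{12} e_{3} e_{4} - \frac{3}{2} e_{1} e_{3} e_{4}


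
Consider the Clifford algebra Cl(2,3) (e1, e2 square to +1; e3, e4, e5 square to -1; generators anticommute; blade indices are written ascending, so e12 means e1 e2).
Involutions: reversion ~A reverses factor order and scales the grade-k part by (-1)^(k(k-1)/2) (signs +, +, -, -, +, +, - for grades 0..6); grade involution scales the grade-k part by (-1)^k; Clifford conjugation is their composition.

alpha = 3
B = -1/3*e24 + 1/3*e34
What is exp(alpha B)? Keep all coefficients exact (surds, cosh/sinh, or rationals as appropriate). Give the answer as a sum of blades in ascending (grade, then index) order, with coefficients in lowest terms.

B^2 term by term: the squares give (-1/3)^2*(e24)^2 + (1/3)^2*(e34)^2 = 1/9*(+1) + 1/9*(-1) = 0 (each basis 2-blade squares to minus the product of its generators' squares); cross terms between blades sharing an index anticommute and cancel. So B^2 = 0.
B^2 = 0, and the exponential is exactly linear here: exp(alpha B) = 1 + alpha B (parabolic case).
Answer: 1 - e24 + e34


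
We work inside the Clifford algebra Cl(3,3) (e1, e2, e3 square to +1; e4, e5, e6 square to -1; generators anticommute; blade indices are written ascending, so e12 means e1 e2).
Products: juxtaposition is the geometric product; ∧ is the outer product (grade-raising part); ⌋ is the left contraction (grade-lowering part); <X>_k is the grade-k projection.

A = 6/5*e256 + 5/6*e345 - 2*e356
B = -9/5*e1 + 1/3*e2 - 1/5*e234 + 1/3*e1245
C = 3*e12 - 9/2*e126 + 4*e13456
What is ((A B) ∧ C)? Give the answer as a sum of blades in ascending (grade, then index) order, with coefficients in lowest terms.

step 1: 1/6*e25 + 2/5*e56 - 5/18*e123 - 2/5*e146 + 54/25*e1256 + 3/2*e1345 - 18/5*e1356 - 5/18*e2345 + 2/3*e2356 - 2/5*e2456 - 6/25*e3456 - 2/3*e12346
step 2: 6/5*e1256 - 18/25*e123456
Answer: 6/5*e1256 - 18/25*e123456


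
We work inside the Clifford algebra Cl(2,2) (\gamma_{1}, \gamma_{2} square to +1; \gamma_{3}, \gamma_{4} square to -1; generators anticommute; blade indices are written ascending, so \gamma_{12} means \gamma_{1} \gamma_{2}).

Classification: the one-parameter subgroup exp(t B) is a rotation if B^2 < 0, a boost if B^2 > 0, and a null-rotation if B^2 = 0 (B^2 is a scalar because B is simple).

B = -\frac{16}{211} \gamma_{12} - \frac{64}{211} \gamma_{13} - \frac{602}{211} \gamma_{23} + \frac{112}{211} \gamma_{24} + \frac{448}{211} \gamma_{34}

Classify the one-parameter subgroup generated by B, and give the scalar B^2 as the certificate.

B^2 term by term: the squares give (-\frac{16}{211})^2*(\gamma_{12})^2 + (-\frac{64}{211})^2*(\gamma_{13})^2 + (-\frac{602}{211})^2*(\gamma_{23})^2 + (\frac{112}{211})^2*(\gamma_{24})^2 + (\frac{448}{211})^2*(\gamma_{34})^2 = \frac{256}{44521}*(-1) + \frac{4096}{44521}*(+1) + \frac{362404}{44521}*(+1) + \frac{12544}{44521}*(+1) + \frac{200704}{44521}*(-1) = 4 (each basis 2-blade squares to minus the product of its generators' squares); cross terms between blades sharing an index anticommute and cancel; the commuting (index-disjoint) pairs give grade-4 terms 2*c*c'*(blade product), which cancel blade by blade — \gamma_{1234}: -\frac{14336}{44521} + \frac{14336}{44521} = 0 — confirming B is simple. So B^2 = 4.
Answer: boost, certificate B^2 = 4. Note: conjugating B changes its blade decomposition but never the scalar B^2 = 4, whose sign settles the classification.


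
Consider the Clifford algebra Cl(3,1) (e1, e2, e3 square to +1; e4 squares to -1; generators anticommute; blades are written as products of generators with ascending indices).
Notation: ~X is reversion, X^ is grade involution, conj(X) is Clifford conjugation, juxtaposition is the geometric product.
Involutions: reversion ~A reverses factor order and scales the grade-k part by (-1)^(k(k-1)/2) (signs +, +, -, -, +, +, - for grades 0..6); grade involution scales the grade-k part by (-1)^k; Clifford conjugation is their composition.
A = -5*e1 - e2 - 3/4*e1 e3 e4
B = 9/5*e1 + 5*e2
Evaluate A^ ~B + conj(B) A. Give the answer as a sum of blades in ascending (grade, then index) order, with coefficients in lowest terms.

first term: 14 + 116/5*e1 e2 + 27/20*e3 e4 + 15/4*e1 e2 e3 e4
second term: 14 - 116/5*e1 e2 + 27/20*e3 e4 - 15/4*e1 e2 e3 e4
Answer: 28 + 27/10*e3 e4


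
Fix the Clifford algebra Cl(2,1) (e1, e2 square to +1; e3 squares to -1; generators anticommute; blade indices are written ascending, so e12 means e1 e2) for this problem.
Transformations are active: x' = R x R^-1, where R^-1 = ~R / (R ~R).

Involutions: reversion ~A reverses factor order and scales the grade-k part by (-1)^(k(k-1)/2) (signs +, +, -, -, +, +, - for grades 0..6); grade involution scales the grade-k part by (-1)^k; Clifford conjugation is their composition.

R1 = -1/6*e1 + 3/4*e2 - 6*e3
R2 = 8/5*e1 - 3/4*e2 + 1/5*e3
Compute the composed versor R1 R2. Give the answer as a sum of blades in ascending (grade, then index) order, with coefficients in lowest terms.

Distribute over the terms of R1 (each basis-blade product reordered to ascending indices, repeated generators contracted through their squares):
(-1/6*e1) R2 = -4/15 + 1/8*e12 - 1/30*e13
(3/4*e2) R2 = -9/16 - 6/5*e12 + 3/20*e23
(-6*e3) R2 = 6/5 + 48/5*e13 - 9/2*e23
Summing the partial products and collecting blades:
Answer: 89/240 - 43/40*e12 + 287/30*e13 - 87/20*e23


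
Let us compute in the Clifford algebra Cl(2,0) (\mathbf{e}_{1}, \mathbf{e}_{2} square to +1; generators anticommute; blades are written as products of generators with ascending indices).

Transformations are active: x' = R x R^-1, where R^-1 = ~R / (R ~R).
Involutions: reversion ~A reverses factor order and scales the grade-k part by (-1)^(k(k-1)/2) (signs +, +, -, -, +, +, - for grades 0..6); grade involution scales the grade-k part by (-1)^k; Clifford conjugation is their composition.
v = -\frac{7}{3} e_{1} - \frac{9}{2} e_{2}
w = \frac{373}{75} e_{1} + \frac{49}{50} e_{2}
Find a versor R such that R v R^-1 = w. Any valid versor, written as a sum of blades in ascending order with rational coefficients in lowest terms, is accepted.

Reasoning: v^2 = w^2 = \frac{925}{36} since conjugation preserves the quadratic form; R = v + w = \frac{66}{25} e_{1} - \frac{88}{25} e_{2} is then valid when invertible, keeping its own part and reversing (v - w)/2.
Answer: \frac{66}{25} e_{1} - \frac{88}{25} e_{2}


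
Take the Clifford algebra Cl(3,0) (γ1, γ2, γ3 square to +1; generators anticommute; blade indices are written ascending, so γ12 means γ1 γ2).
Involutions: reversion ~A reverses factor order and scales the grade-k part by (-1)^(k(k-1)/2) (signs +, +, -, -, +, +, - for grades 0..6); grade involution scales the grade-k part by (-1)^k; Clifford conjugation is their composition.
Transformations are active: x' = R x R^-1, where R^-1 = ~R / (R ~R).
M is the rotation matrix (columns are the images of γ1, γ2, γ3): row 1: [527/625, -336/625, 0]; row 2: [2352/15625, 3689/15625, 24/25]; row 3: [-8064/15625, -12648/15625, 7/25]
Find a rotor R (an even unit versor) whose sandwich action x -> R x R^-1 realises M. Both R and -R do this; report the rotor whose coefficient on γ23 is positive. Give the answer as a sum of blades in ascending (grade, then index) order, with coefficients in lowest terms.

Method: write R = a + b12*γ12 + b13*γ13 + b23*γ23 with a^2 + b12^2 + b13^2 + b23^2 = 1 (so R^-1 = ~R). Expanding the columns R e_j ~R gives tr M = 4a^2 - 1 and, from the antisymmetric part, M21 - M12 = -4a*b12, M13 - M31 = 4a*b13, M32 - M23 = -4a*b23.
Here tr M = 21239/15625, so a^2 = (1 + tr M)/4 = 9216/15625 and a = ±96/125. Taking a = 96/125: M21 - M12 = 10752/15625, M13 - M31 = 8064/15625, M32 - M23 = -27648/15625, giving b12 = -28/125, b13 = 21/125, b23 = 72/125, i.e. R = 96/125 - 28/125*γ12 + 21/125*γ13 + 72/125*γ23.
Its γ23 coefficient is already positive.
Answer: 96/125 - 28/125*γ12 + 21/125*γ13 + 72/125*γ23. Recall the cover is two-to-one: with M of trace 21239/15625, both preimages act alike, and the stated γ23 sign chooses the sheet.


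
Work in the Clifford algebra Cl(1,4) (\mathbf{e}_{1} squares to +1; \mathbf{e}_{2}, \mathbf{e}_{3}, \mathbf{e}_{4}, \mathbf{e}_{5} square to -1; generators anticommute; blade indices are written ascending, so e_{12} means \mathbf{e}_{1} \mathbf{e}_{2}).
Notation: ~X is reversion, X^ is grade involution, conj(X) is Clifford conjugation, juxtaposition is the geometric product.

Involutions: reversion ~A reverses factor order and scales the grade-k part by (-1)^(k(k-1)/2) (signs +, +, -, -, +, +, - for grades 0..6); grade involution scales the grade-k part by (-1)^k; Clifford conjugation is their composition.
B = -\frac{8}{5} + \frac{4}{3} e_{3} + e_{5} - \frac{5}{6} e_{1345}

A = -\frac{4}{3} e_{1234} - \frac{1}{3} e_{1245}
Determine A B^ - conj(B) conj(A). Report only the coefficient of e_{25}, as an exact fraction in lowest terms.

first term: \frac{5}{18} e_{23} + \frac{10}{9} e_{25} + \frac{13}{9} e_{124} + \frac{32}{15} e_{1234} + \frac{8}{15} e_{1245} + \frac{16}{9} e_{12345}
second term: -\frac{5}{18} e_{23} - \frac{10}{9} e_{25} - \frac{13}{9} e_{124} + \frac{32}{15} e_{1234} + \frac{8}{15} e_{1245} + \frac{16}{9} e_{12345}
Answer: \frac{20}{9}


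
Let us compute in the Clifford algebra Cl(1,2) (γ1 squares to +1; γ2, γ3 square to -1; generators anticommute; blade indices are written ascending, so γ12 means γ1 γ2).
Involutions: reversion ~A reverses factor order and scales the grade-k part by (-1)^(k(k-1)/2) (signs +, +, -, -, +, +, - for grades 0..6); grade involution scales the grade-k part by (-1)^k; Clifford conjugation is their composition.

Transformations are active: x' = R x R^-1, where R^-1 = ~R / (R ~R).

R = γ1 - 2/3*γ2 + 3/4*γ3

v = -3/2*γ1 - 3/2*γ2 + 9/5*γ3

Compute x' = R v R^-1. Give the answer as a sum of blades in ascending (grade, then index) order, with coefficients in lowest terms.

~R = γ1 - 2/3*γ2 + 3/4*γ3, and R ~R = -1/144, so R^-1 = ~R / (-1/144).
R v = -77/20 - 5/2*γ12 + 117/40*γ13 - 3/40*γ23
Answer: 11103/10*γ1 - 7377/10*γ2 + 4149/5*γ3


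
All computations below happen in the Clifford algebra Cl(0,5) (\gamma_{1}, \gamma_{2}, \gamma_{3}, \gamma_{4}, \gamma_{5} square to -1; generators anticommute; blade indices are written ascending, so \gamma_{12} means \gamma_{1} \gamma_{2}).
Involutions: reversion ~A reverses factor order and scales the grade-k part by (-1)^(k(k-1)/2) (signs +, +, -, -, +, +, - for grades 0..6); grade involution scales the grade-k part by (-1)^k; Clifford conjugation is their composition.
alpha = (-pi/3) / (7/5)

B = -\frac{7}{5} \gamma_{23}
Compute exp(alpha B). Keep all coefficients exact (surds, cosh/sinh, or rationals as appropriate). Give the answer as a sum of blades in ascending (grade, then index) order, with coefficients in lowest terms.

B^2 = (-\frac{7}{5})^2*(\gamma_{23})^2 = \frac{49}{25}*(-1) = -\frac{49}{25} (a basis 2-blade squares to minus the product of its generators' squares).
B^2 = -\frac{49}{25} — a negative square means the series sums to a rotation: l = \frac{7}{5}, alpha*l = - \frac{\pi}{3}, so exp(alpha B) = cos(- \frac{\pi}{3}) + (sin(- \frac{\pi}{3})/(\frac{7}{5}))*B = \frac{1}{2} + (- \frac{5 \sqrt{3}}{14})*B.
Answer: \frac{1}{2} + \frac{\sqrt{3}}{2} \gamma_{23}


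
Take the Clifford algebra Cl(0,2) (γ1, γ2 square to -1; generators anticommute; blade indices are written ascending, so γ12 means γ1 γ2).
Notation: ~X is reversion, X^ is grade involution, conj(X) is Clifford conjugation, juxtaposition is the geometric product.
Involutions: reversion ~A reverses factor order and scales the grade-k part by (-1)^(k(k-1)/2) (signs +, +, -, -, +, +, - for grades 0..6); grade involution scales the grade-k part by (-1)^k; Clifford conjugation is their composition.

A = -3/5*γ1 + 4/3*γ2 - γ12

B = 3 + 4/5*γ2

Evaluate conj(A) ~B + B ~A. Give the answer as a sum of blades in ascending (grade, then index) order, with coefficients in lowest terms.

first term: 16/15 + γ1 - 4*γ2 + 87/25*γ12
second term: -16/15 - γ1 + 4*γ2 + 87/25*γ12
Answer: 174/25*γ12


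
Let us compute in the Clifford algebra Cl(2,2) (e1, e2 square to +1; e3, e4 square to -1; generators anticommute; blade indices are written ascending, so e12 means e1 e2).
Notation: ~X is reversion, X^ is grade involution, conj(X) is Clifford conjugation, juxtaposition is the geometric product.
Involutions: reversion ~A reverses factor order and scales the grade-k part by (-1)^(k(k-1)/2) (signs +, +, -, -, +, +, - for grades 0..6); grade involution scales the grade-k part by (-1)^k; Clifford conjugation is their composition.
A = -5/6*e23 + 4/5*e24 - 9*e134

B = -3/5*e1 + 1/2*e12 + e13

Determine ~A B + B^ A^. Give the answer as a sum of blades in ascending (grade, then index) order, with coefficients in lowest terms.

first term: 9*e4 - 5/6*e12 - 5/12*e13 + 2/5*e14 - 27/5*e34 - 1/2*e123 + 12/25*e124 + 9/2*e234 + 4/5*e1234
second term: 9*e4 - 5/6*e12 - 5/12*e13 + 2/5*e14 + 27/5*e34 - 1/2*e123 + 12/25*e124 - 9/2*e234 - 4/5*e1234
Answer: 18*e4 - 5/3*e12 - 5/6*e13 + 4/5*e14 - e123 + 24/25*e124


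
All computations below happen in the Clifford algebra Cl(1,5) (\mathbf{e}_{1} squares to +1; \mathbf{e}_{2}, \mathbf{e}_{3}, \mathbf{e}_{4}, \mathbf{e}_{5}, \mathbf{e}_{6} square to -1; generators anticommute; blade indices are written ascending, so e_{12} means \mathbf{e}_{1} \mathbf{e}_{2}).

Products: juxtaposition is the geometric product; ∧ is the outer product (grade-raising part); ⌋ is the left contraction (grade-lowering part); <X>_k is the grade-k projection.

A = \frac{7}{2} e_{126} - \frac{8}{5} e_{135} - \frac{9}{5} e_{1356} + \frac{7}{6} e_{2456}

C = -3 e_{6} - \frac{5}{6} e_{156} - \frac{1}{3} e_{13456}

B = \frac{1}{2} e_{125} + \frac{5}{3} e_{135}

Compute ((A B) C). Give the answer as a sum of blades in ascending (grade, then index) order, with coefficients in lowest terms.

step 1: \frac{8}{3} - 3 e_{6} + \frac{4}{5} e_{23} - \frac{7}{4} e_{56} + \frac{7}{12} e_{146} - \frac{9}{10} e_{236} + \frac{35}{6} e_{2356} - \frac{35}{18} e_{12346}
step 2: -9 - \frac{35}{24} e_{1} - \frac{21}{4} e_{5} - 8 e_{6} + \frac{7}{4} e_{14} - \frac{5}{2} e_{15} - \frac{27}{10} e_{23} - \frac{35}{54} e_{25} - \frac{7}{36} e_{35} - \frac{35}{72} e_{45} + \frac{175}{36} e_{123} - \frac{35}{18} e_{124} - \frac{7}{12} e_{134} - \frac{20}{9} e_{156} + \frac{35}{2} e_{235} - \frac{12}{5} e_{236} - \frac{35}{6} e_{1234} - \frac{3}{4} e_{1235} + \frac{3}{10} e_{1245} - e_{1345} + \frac{175}{108} e_{2345} - \frac{2}{3} e_{12356} + \frac{4}{15} e_{12456} - \frac{8}{9} e_{13456}
Answer: -9 - \frac{35}{24} e_{1} - \frac{21}{4} e_{5} - 8 e_{6} + \frac{7}{4} e_{14} - \frac{5}{2} e_{15} - \frac{27}{10} e_{23} - \frac{35}{54} e_{25} - \frac{7}{36} e_{35} - \frac{35}{72} e_{45} + \frac{175}{36} e_{123} - \frac{35}{18} e_{124} - \frac{7}{12} e_{134} - \frac{20}{9} e_{156} + \frac{35}{2} e_{235} - \frac{12}{5} e_{236} - \frac{35}{6} e_{1234} - \frac{3}{4} e_{1235} + \frac{3}{10} e_{1245} - e_{1345} + \frac{175}{108} e_{2345} - \frac{2}{3} e_{12356} + \frac{4}{15} e_{12456} - \frac{8}{9} e_{13456}


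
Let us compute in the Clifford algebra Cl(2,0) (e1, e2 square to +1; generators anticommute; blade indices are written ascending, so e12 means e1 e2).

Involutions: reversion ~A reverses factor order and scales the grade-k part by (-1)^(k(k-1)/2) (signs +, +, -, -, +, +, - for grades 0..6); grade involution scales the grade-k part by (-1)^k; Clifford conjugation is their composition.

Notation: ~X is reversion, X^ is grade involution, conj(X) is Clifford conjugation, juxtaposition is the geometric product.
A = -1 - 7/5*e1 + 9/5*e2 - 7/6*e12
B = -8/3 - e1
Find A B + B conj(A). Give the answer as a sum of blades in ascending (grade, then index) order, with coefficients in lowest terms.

first term: 61/15 + 71/15*e1 - 179/30*e2 + 221/45*e12
second term: 19/15 - 41/15*e1 + 109/30*e2 - 59/45*e12
Answer: 16/3 + 2*e1 - 7/3*e2 + 18/5*e12


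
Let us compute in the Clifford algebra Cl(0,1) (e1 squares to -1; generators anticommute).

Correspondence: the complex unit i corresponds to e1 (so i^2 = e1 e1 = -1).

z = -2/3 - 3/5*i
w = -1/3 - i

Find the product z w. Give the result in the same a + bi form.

In blades: z = -2/3 - 3/5*e1, w = -1/3 - e1.
Distribute z over w term by term (generator squares from the signature, products reordered to ascending indices): (-2/3)*w = 2/9 + 2/3*e1; (-3/5*e1)*w = -3/5 + 1/5*e1.
Sum: -17/45 + 13/15*e1; translating back through the correspondence:
Answer: -17/45 + 13/15*i


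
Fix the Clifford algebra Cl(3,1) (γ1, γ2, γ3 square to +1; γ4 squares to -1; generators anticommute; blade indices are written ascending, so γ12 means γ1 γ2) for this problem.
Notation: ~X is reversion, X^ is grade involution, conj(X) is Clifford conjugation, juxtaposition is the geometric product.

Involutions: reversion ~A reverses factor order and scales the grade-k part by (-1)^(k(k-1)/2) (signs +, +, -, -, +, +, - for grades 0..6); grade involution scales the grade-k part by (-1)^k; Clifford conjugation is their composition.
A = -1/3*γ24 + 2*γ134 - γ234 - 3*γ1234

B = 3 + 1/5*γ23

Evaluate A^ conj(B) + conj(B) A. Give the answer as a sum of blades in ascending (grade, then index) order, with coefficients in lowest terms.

first term: 1/5*γ4 - 3/5*γ14 - γ24 + 1/15*γ34 - 2/5*γ124 - 6*γ134 + 3*γ234 - 9*γ1234
second term: -1/5*γ4 - 3/5*γ14 - γ24 - 1/15*γ34 - 2/5*γ124 + 6*γ134 - 3*γ234 - 9*γ1234
Answer: -6/5*γ14 - 2*γ24 - 4/5*γ124 - 18*γ1234


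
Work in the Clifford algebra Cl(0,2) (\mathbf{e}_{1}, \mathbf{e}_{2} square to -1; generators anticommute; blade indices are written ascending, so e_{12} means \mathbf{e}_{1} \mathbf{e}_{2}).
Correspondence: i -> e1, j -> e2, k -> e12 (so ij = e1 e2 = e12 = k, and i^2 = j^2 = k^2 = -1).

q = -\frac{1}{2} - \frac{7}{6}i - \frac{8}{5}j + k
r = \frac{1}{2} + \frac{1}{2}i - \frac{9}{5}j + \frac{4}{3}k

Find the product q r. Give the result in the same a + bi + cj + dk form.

In blades: q = -\frac{1}{2} - \frac{7}{6} e_{1} - \frac{8}{5} e_{2} + e_{12}, r = \frac{1}{2} + \frac{1}{2} e_{1} - \frac{9}{5} e_{2} + \frac{4}{3} e_{12}.
Distribute q over r term by term (generator squares from the signature, products reordered to ascending indices): (-\frac{1}{2})*r = -\frac{1}{4} - \frac{1}{4} e_{1} + \frac{9}{10} e_{2} - \frac{2}{3} e_{12}; (-\frac{7}{6} e_{1})*r = \frac{7}{12} - \frac{7}{12} e_{1} + \frac{14}{9} e_{2} + \frac{21}{10} e_{12}; (-\frac{8}{5} e_{2})*r = -\frac{72}{25} - \frac{32}{15} e_{1} - \frac{4}{5} e_{2} + \frac{4}{5} e_{12}; (e_{12})*r = -\frac{4}{3} + \frac{9}{5} e_{1} + \frac{1}{2} e_{2} + \frac{1}{2} e_{12}.
Sum: -\frac{97}{25} - \frac{7}{6} e_{1} + \frac{97}{45} e_{2} + \frac{41}{15} e_{12}; translating back through the correspondence:
Answer: -\frac{97}{25} - \frac{7}{6}i + \frac{97}{45}j + \frac{41}{15}k


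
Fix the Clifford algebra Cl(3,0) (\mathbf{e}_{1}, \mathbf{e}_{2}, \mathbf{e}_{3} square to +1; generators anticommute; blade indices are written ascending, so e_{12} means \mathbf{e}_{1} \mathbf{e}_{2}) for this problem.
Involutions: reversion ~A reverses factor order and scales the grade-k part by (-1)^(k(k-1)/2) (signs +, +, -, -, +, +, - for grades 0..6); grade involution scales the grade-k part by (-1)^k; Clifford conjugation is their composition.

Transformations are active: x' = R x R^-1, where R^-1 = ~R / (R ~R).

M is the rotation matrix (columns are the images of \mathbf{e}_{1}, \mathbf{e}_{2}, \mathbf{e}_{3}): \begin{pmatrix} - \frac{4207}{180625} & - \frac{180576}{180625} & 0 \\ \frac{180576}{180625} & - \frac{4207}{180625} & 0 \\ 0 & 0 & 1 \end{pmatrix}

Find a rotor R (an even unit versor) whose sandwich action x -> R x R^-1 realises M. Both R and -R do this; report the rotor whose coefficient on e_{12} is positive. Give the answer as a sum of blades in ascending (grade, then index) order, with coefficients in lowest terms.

Method: write R = a + b12*e_{12} + b13*e_{13} + b23*e_{23} with a^2 + b12^2 + b13^2 + b23^2 = 1 (so R^-1 = ~R). Expanding the columns R e_j ~R gives tr M = 4a^2 - 1 and, from the antisymmetric part, M21 - M12 = -4a*b12, M13 - M31 = 4a*b13, M32 - M23 = -4a*b23.
Here tr M = \frac{172211}{180625}, so a^2 = (1 + tr M)/4 = \frac{88209}{180625} and a = ±\frac{297}{425}. Taking a = \frac{297}{425}: M21 - M12 = \frac{361152}{180625}, M13 - M31 = 0, M32 - M23 = 0, giving b12 = -\frac{304}{425}, b13 = 0, b23 = 0, i.e. R = \frac{297}{425} - \frac{304}{425} e_{12}.
Its e_{12} coefficient is negative, so report the other preimage -R.
Answer: -\frac{297}{425} + \frac{304}{425} e_{12}. Why the constraint matters: R and -R act identically through the sandwich — M has trace \frac{172211}{180625} either way — so only the sign condition on e_{12} picks one of the two preimages.


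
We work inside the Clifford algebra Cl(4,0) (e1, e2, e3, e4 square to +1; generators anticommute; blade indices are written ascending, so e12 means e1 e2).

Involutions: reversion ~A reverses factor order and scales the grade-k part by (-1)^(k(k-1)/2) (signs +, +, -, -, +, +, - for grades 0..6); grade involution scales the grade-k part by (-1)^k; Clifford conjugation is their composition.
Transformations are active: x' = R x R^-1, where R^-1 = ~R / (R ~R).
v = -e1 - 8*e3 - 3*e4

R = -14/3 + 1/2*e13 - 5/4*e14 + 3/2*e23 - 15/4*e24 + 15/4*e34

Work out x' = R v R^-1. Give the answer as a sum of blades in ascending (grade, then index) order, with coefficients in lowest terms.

~R = -14/3 - 1/2*e13 + 5/4*e14 - 3/2*e23 + 15/4*e24 - 15/4*e34, and R ~R = 7771/144, so R^-1 = ~R / (7771/144).
R v = 53/12*e1 - 3/4*e2 + 319/12*e3 + 171/4*e4 - 3/2*e123 + 15/4*e124 - 61/4*e134 - 69/2*e234
Answer: -19333/7771*e1 - 34686/7771*e2 - 16310/7771*e3 - 2697/409*e4


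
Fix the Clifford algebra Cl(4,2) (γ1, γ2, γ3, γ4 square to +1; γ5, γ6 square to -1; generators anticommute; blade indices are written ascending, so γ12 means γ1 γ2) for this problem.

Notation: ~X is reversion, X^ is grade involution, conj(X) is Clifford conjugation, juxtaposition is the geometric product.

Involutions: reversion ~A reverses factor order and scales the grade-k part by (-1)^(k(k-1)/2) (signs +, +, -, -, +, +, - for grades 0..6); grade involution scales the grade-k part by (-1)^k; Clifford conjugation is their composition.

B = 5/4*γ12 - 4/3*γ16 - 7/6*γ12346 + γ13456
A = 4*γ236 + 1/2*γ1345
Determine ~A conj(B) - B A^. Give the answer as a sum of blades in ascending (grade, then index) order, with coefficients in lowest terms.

first term: 1/2*γ6 - 14/3*γ14 - 16/3*γ123 - 5*γ136 - 7/12*γ256 - 4*γ1245 - 5/8*γ2345 - 2/3*γ3456
second term: -1/2*γ6 + 14/3*γ14 - 16/3*γ123 - 5*γ136 - 7/12*γ256 - 4*γ1245 - 5/8*γ2345 - 2/3*γ3456
Answer: γ6 - 28/3*γ14


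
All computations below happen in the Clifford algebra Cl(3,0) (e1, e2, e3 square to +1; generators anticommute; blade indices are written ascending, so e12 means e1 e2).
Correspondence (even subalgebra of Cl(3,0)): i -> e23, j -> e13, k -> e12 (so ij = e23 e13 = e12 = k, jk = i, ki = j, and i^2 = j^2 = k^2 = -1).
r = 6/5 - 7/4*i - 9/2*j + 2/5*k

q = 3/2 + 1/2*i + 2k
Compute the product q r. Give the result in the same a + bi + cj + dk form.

In blades: q = 3/2 + 2*e12 + 1/2*e23, r = 6/5 + 2/5*e12 - 9/2*e13 - 7/4*e23.
Distribute q over r term by term (generator squares from the signature, products reordered to ascending indices): (3/2)*r = 9/5 + 3/5*e12 - 27/4*e13 - 21/8*e23; (2*e12)*r = -4/5 + 12/5*e12 - 7/2*e13 + 9*e23; (1/2*e23)*r = 7/8 - 9/4*e12 - 1/5*e13 + 3/5*e23.
Sum: 15/8 + 3/4*e12 - 209/20*e13 + 279/40*e23; translating back through the correspondence:
Answer: 15/8 + 279/40*i - 209/20*j + 3/4*k


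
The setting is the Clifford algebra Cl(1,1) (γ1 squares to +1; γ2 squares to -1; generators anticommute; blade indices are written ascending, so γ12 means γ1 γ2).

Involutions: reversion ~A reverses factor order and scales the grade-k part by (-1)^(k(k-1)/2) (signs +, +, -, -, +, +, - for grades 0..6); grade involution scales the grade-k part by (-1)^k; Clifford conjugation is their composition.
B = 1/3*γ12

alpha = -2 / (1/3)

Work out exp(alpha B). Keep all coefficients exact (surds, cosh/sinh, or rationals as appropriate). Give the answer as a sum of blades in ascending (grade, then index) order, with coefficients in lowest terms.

B^2 = (1/3)^2*(γ12)^2 = 1/9*(+1) = 1/9 (a basis 2-blade squares to minus the product of its generators' squares).
B^2 = 1/9 — hyperbolic case — the even/odd split gives cosh and sinh: l = 1/3, alpha*l = -2, so exp(alpha B) = cosh(-2) + (sinh(-2)/(1/3))*B = cosh(2) + (-3*sinh(2))*B.
Answer: cosh(2) - sinh(2)*γ12


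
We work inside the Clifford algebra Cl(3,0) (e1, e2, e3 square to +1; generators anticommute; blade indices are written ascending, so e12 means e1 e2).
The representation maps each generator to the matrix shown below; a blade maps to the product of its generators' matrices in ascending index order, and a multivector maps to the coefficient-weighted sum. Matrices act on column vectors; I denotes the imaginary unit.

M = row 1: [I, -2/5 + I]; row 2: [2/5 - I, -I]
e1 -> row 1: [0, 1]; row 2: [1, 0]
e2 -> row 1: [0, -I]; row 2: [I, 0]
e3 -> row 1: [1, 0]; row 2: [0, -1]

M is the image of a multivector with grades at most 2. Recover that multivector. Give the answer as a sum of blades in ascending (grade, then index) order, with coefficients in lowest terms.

Method: 1, rho(e1), rho(e2), rho(e3) form a trace-orthogonal basis of the 2x2 complex matrices (tr(X Y) = 2 if X = Y, else 0), so M = m0*1 + m1*rho(e1) + m2*rho(e2) + m3*rho(e3) with m0 = tr(M)/2 = 0, m1 = tr(M rho(e1))/2 = 0, m2 = tr(M rho(e2))/2 = -1 - 2*I/5, m3 = tr(M rho(e3))/2 = I.
Multiplying table entries, the bivector images are rho(e12) = I*rho(e3), rho(e13) = -I*rho(e2), rho(e23) = I*rho(e1); with real blade coefficients the real parts of m0..m3 are the coefficients of 1, e1, e2, e3 and the imaginary parts give the bivectors (e23: Im m1, e13: -Im m2, e12: Im m3).
Answer: -e2 + e12 + 2/5*e13


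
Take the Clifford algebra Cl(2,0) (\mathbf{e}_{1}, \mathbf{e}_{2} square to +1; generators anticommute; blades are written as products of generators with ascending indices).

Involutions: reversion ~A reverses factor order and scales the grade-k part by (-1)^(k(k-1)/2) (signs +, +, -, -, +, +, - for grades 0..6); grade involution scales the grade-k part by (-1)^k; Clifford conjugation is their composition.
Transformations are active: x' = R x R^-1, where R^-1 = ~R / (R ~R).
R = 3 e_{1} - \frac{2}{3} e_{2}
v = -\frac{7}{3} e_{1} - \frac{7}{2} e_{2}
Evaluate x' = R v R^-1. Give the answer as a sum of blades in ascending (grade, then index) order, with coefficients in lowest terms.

~R = 3 e_{1} - \frac{2}{3} e_{2}, and R ~R = \frac{85}{9}, so R^-1 = ~R / (\frac{85}{9}).
R v = -\frac{14}{3} - \frac{217}{18} e_{1} e_{2}
Answer: -\frac{161}{255} e_{1} + \frac{707}{170} e_{2}


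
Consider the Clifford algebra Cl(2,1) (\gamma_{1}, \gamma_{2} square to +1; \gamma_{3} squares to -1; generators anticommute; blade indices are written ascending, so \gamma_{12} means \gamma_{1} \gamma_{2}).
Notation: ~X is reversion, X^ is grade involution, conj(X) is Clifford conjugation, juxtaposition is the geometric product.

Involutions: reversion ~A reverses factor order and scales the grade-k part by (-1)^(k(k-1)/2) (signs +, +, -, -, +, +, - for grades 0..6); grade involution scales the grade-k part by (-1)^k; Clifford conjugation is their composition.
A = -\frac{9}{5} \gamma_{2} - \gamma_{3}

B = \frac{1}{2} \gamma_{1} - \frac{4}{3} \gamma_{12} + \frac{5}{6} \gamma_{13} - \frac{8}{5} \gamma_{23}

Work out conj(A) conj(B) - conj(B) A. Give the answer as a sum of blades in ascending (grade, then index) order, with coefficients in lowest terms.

first term: -\frac{97}{30} \gamma_{1} + \frac{8}{5} \gamma_{2} + \frac{72}{25} \gamma_{3} + \frac{9}{10} \gamma_{12} + \frac{1}{2} \gamma_{13} + \frac{17}{6} \gamma_{123}
second term: -\frac{97}{30} \gamma_{1} + \frac{8}{5} \gamma_{2} + \frac{72}{25} \gamma_{3} + \frac{9}{10} \gamma_{12} + \frac{1}{2} \gamma_{13} - \frac{17}{6} \gamma_{123}
Answer: \frac{17}{3} \gamma_{123}


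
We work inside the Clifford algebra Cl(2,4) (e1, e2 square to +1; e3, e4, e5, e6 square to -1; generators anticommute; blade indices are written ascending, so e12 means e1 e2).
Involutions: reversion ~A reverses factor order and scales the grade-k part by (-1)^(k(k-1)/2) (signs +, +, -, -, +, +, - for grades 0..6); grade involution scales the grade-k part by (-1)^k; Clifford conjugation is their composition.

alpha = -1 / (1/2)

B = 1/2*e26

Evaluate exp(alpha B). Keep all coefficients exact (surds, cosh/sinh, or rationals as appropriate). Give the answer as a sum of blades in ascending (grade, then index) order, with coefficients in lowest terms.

B^2 = (1/2)^2*(e26)^2 = 1/4*(+1) = 1/4 (a basis 2-blade squares to minus the product of its generators' squares).
B^2 = 1/4 — a positive square means the series sums to a boost: l = 1/2, alpha*l = -1, so exp(alpha B) = cosh(-1) + (sinh(-1)/(1/2))*B = cosh(1) + (-2*sinh(1))*B.
Answer: cosh(1) - sinh(1)*e26


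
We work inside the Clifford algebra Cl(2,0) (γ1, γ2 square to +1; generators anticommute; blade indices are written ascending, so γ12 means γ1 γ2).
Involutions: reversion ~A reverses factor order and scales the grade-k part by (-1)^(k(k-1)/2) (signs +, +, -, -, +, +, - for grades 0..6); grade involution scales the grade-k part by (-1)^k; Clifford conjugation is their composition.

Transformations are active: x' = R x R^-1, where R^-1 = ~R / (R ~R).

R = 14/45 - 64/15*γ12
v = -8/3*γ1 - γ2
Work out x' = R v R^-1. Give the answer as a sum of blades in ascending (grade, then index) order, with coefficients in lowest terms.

~R = 14/45 + 64/15*γ12, and R ~R = 7412/405, so R^-1 = ~R / (7412/405).
R v = 464/135*γ1 - 526/45*γ2
Answer: 77368/27795*γ1 + 5583/9265*γ2


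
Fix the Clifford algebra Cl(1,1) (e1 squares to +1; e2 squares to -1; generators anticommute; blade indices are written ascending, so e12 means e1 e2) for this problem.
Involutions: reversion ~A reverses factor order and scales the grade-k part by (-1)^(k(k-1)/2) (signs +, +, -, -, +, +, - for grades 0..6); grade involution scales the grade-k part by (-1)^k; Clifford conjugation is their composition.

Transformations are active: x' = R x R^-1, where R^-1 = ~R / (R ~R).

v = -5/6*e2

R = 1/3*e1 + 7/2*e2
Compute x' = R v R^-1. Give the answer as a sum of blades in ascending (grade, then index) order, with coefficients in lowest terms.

~R = 1/3*e1 + 7/2*e2, and R ~R = -437/36, so R^-1 = ~R / (-437/36).
R v = 35/12 - 5/18*e12
Answer: -70/437*e1 - 2225/2622*e2


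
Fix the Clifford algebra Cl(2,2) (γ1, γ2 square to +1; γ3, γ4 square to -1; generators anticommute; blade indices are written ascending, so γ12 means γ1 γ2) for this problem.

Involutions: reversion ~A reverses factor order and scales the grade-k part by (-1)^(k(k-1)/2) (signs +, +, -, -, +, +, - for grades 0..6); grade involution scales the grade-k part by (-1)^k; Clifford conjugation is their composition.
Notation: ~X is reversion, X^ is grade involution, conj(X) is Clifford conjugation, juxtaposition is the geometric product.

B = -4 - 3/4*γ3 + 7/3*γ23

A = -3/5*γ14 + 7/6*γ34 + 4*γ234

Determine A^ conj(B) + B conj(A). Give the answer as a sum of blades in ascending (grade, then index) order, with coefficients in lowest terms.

first term: 245/24*γ4 + 12/5*γ14 - 103/18*γ24 - 14/3*γ34 + 9/20*γ134 + 16*γ234 + 7/5*γ1234
second term: 203/24*γ4 - 12/5*γ14 - 5/18*γ24 + 14/3*γ34 + 9/20*γ134 - 16*γ234 + 7/5*γ1234
Answer: 56/3*γ4 - 6*γ24 + 9/10*γ134 + 14/5*γ1234


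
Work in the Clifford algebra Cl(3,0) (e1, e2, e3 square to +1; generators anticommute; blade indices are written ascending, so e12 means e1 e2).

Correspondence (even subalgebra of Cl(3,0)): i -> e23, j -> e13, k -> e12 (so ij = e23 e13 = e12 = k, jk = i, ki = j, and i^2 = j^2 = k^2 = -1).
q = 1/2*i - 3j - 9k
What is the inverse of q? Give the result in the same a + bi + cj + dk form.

In blades: q = -9*e12 - 3*e13 + 1/2*e23.
With qbar = 9*e12 + 3*e13 - 1/2*e23 (scalar fixed, mapped units negated), q qbar = 361/4 (the sum of squared coefficients), so q^-1 = qbar / (361/4) = 36/361*e12 + 12/361*e13 - 2/361*e23; translating back:
Answer: -2/361*i + 12/361*j + 36/361*k


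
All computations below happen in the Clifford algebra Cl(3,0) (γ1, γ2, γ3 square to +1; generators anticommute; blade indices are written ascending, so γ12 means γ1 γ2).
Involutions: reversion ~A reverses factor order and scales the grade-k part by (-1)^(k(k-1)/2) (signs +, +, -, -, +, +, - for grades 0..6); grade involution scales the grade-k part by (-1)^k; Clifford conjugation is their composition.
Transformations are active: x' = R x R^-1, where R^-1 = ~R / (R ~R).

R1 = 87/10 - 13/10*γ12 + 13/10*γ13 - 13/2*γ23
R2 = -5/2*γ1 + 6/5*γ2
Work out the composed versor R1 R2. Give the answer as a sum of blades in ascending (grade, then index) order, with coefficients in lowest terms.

Distribute over the terms of R2 (each basis-blade product reordered to ascending indices, repeated generators contracted through their squares):
R1 (-5/2*γ1) = -87/4*γ1 - 13/4*γ2 + 13/4*γ3 + 65/4*γ123
R1 (6/5*γ2) = -39/25*γ1 + 261/25*γ2 + 39/5*γ3 - 39/25*γ123
Summing the partial products and collecting blades:
Answer: -2331/100*γ1 + 719/100*γ2 + 221/20*γ3 + 1469/100*γ123


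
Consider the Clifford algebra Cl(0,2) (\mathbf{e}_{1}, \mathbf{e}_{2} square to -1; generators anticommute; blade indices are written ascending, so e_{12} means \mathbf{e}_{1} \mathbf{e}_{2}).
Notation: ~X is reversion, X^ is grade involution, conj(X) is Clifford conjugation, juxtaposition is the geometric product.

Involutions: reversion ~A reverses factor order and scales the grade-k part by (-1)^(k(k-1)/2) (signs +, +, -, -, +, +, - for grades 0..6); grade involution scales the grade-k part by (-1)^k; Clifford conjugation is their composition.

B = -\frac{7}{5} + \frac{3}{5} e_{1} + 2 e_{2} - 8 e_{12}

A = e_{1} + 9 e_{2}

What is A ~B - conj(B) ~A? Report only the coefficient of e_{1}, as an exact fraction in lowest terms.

first term: -\frac{93}{5} + \frac{353}{5} e_{1} - \frac{103}{5} e_{2} - \frac{17}{5} e_{12}
second term: \frac{93}{5} - \frac{367}{5} e_{1} - \frac{23}{5} e_{2} - \frac{17}{5} e_{12}
Answer: 144


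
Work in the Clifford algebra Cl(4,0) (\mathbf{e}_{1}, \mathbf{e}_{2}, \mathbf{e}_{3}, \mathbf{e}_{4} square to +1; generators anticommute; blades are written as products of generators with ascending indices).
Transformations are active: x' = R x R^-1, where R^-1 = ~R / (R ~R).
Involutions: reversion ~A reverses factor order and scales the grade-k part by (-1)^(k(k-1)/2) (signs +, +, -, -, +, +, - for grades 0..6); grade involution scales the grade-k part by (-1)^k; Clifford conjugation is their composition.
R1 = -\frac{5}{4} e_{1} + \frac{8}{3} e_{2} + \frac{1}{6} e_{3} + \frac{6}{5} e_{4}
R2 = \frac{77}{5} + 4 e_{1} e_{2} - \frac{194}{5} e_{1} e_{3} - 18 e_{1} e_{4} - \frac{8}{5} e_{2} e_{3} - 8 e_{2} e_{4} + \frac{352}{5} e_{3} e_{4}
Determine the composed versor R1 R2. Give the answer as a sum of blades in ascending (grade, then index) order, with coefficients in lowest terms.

Distribute over the terms of R1 (each basis-blade product reordered to ascending indices, repeated generators contracted through their squares):
(-\frac{5}{4} e_{1}) R2 = -\frac{77}{4} e_{1} - 5 e_{2} + \frac{97}{2} e_{3} + \frac{45}{2} e_{4} + 2 e_{1} e_{2} e_{3} + 10 e_{1} e_{2} e_{4} - 88 e_{1} e_{3} e_{4}
(\frac{8}{3} e_{2}) R2 = -\frac{32}{3} e_{1} + \frac{616}{15} e_{2} - \frac{64}{15} e_{3} - \frac{64}{3} e_{4} + \frac{1552}{15} e_{1} e_{2} e_{3} + 48 e_{1} e_{2} e_{4} + \frac{2816}{15} e_{2} e_{3} e_{4}
(\frac{1}{6} e_{3}) R2 = \frac{97}{15} e_{1} + \frac{4}{15} e_{2} + \frac{77}{30} e_{3} + \frac{176}{15} e_{4} + \frac{2}{3} e_{1} e_{2} e_{3} + 3 e_{1} e_{3} e_{4} + \frac{4}{3} e_{2} e_{3} e_{4}
(\frac{6}{5} e_{4}) R2 = \frac{108}{5} e_{1} + \frac{48}{5} e_{2} - \frac{2112}{25} e_{3} + \frac{462}{25} e_{4} + \frac{24}{5} e_{1} e_{2} e_{4} - \frac{1164}{25} e_{1} e_{3} e_{4} - \frac{48}{25} e_{2} e_{3} e_{4}
Summing the partial products and collecting blades:
Answer: -\frac{37}{20} e_{1} + \frac{689}{15} e_{2} - \frac{942}{25} e_{3} + \frac{1569}{50} e_{4} + \frac{1592}{15} e_{1} e_{2} e_{3} + \frac{314}{5} e_{1} e_{2} e_{4} - \frac{3289}{25} e_{1} e_{3} e_{4} + \frac{14036}{75} e_{2} e_{3} e_{4}


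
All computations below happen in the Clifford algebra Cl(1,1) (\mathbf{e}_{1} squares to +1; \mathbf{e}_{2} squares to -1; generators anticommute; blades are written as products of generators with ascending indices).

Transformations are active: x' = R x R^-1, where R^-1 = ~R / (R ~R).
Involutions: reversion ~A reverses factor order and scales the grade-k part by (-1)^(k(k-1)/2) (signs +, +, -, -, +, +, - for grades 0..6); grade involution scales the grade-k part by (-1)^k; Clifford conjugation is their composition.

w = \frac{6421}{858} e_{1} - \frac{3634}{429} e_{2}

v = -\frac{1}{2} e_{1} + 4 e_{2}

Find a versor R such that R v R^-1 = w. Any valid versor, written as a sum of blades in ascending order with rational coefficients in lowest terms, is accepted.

Take R = v + w = \frac{2996}{429} e_{1} - \frac{1918}{429} e_{2}. Because q(v) = q(w) = -\frac{63}{4}, conjugation by R sends v exactly to w.
Answer: \frac{2996}{429} e_{1} - \frac{1918}{429} e_{2}


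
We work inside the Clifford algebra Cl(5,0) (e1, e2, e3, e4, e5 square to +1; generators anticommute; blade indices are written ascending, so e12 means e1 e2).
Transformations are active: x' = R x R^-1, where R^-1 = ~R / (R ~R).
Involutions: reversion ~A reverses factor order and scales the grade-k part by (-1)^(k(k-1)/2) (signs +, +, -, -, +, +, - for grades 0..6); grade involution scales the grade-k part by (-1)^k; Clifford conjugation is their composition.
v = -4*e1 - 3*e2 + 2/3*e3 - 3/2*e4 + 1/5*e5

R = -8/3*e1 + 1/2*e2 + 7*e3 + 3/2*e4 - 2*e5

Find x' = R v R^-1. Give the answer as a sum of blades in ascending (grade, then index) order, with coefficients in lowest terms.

~R = -8/3*e1 + 1/2*e2 + 7*e3 + 3/2*e4 - 2*e5, and R ~R = 1127/18, so R^-1 = ~R / (1127/18).
R v = 671/60 + 10*e12 + 236/9*e13 + 10*e14 - 128/15*e15 + 64/3*e23 + 15/4*e24 - 59/10*e25 - 23/2*e34 + 41/15*e35 - 27/10*e45
Answer: 17172/5635*e1 + 35823/11270*e2 + 4429/2415*e3 + 11472/5635*e4 - 5153/5635*e5


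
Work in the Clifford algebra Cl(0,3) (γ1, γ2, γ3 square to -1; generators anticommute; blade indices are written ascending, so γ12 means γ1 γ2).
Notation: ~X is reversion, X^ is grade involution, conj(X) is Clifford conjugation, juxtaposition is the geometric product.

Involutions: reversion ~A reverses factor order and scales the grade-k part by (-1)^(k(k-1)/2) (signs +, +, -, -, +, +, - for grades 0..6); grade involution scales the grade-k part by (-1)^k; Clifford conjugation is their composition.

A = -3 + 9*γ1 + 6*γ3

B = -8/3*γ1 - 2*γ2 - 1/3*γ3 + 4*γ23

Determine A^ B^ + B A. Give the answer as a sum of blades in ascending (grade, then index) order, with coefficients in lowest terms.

first term: 26 - 8*γ1 - 30*γ2 - γ3 - 18*γ12 + 13*γ13 - 36*γ123
second term: 26 + 8*γ1 - 18*γ2 + γ3 + 18*γ12 - 13*γ13 - 24*γ23 + 36*γ123
Answer: 52 - 48*γ2 - 24*γ23


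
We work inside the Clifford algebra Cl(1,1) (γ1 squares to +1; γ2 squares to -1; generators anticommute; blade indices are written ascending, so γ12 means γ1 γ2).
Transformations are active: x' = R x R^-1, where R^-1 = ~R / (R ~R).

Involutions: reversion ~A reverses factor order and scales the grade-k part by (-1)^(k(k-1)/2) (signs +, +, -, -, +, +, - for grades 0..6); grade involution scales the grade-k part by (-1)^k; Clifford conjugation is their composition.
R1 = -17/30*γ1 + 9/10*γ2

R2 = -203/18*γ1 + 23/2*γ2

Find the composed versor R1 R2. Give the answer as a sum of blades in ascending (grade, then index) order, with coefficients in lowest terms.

Distribute over the terms of R1 (each basis-blade product reordered to ascending indices, repeated generators contracted through their squares):
(-17/30*γ1) R2 = 3451/540 - 391/60*γ12
(9/10*γ2) R2 = -207/20 + 203/20*γ12
Summing the partial products and collecting blades:
Answer: -1069/270 + 109/30*γ12
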